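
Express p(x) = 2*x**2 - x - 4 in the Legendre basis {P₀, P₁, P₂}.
(-10/3)P₀ - P₁ + (4/3)P₂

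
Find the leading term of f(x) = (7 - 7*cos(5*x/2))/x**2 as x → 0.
175/8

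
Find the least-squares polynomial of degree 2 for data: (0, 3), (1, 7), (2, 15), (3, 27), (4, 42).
102/35 + (83/35)x + (13/7)x²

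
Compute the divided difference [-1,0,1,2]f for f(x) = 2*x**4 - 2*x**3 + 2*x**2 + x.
2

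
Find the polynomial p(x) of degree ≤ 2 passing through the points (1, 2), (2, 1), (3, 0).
3 - x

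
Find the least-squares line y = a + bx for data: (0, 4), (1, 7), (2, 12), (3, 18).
a = 16/5, b = 47/10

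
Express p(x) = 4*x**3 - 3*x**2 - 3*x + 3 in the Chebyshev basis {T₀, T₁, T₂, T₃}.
(3/2)T₀ + (-3/2)T₂ + T₃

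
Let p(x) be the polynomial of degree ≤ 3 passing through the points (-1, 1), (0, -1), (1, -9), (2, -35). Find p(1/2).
-7/2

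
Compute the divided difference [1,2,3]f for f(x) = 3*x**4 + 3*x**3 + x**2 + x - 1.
94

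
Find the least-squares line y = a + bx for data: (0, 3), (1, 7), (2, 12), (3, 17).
a = 27/10, b = 47/10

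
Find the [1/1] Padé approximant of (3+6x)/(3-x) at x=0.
(2*x + 1)/(1 - x/3)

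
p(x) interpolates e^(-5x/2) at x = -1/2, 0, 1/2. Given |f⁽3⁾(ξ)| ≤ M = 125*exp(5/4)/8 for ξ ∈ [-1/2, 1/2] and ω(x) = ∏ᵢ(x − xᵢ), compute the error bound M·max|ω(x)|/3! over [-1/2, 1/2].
125*sqrt(3)*exp(5/4)/1728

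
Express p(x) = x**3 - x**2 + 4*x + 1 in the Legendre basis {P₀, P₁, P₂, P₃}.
(2/3)P₀ + (23/5)P₁ + (-2/3)P₂ + (2/5)P₃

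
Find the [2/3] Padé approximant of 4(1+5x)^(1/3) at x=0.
(350*x**2/9 + 80*x/3 + 4)/(-125*x**3/162 + 25*x**2/6 + 5*x + 1)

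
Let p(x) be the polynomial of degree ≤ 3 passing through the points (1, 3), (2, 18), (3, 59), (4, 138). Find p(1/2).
3/2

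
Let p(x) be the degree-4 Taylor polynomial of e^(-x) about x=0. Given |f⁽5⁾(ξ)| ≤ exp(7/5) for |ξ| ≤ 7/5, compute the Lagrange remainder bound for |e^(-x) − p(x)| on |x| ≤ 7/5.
16807*exp(7/5)/375000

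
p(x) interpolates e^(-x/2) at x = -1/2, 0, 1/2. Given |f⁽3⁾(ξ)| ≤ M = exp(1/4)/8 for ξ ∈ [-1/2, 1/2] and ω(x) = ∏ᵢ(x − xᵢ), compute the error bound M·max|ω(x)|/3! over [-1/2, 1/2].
sqrt(3)*exp(1/4)/1728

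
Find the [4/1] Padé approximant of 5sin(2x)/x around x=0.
4*x**4/3 - 20*x**2/3 + 10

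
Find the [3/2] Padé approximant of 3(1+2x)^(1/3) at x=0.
(56*x**3/135 + 28*x**2/5 + 42*x/5 + 3)/(8*x**2/9 + 32*x/15 + 1)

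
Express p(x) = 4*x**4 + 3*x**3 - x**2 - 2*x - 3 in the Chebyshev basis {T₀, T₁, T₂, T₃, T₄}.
(-2)T₀ + (1/4)T₁ + (3/2)T₂ + (3/4)T₃ + (1/2)T₄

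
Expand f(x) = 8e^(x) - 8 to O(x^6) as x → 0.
8*x + 4*x**2 + 4*x**3/3 + x**4/3 + x**5/15 + O(x**6)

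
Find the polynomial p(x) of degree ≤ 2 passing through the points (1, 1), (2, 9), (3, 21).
2*x**2 + 2*x - 3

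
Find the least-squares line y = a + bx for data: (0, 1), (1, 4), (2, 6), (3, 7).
a = 3/2, b = 2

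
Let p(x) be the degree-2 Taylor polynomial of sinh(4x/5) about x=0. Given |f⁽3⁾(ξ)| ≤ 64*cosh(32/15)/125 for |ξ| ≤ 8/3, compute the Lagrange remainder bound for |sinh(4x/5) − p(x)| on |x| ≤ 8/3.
16384*cosh(32/15)/10125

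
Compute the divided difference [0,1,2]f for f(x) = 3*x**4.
21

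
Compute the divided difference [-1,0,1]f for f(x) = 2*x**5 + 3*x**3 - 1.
0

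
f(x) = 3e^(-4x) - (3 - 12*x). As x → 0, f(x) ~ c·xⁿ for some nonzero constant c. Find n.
2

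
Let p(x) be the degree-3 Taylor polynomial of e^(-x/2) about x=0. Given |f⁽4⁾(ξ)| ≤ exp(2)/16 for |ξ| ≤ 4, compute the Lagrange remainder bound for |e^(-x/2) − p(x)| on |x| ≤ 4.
2*exp(2)/3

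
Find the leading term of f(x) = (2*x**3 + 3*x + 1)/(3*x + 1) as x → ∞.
2*x**2/3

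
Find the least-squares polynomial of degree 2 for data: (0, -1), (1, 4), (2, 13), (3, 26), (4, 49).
-17/35 + (27/35)x + (20/7)x²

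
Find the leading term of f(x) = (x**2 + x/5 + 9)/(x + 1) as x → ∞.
x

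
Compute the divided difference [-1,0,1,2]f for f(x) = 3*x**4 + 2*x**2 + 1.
6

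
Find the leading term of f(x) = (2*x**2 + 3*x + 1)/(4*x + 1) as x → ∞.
x/2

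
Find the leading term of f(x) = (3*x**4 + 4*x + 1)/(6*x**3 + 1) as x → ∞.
x/2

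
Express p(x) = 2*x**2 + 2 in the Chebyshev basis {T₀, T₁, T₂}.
(3)T₀ + T₂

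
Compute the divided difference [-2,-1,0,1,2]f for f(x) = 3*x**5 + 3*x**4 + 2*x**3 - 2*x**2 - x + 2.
3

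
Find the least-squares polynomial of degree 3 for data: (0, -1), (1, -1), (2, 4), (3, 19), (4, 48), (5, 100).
-47/42 + (53/252)x + (-61/84)x² + (17/18)x³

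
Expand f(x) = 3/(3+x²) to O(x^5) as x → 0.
1 - x**2/3 + x**4/9 + O(x**5)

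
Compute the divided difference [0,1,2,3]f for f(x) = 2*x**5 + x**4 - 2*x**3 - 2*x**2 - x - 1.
54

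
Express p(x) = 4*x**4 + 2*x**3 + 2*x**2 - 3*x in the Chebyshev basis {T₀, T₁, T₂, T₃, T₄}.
(5/2)T₀ + (-3/2)T₁ + (3)T₂ + (1/2)T₃ + (1/2)T₄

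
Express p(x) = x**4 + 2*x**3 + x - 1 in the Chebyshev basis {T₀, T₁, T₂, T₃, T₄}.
(-5/8)T₀ + (5/2)T₁ + (1/2)T₂ + (1/2)T₃ + (1/8)T₄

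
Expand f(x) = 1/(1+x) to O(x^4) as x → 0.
1 - x + x**2 - x**3 + O(x**4)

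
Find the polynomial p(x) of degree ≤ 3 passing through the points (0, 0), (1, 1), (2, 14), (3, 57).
3*x**3 - 3*x**2 + x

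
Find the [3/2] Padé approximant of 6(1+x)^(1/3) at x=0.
(14*x**3/135 + 14*x**2/5 + 42*x/5 + 6)/(2*x**2/9 + 16*x/15 + 1)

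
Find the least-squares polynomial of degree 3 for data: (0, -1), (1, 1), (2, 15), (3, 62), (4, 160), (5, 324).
-11/14 + (5/28)x + (-57/28)x² + (3)x³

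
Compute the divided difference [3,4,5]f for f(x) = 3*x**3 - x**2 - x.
35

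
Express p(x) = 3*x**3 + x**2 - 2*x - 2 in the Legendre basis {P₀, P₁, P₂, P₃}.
(-5/3)P₀ + (-1/5)P₁ + (2/3)P₂ + (6/5)P₃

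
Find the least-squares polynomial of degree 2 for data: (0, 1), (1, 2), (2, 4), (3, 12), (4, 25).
52/35 + (-97/35)x + (15/7)x²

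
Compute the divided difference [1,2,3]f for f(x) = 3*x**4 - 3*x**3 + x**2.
58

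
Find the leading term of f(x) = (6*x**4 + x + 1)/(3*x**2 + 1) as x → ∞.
2*x**2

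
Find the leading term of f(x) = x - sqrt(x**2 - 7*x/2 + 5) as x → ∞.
7/4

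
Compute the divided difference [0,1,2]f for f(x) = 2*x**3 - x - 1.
6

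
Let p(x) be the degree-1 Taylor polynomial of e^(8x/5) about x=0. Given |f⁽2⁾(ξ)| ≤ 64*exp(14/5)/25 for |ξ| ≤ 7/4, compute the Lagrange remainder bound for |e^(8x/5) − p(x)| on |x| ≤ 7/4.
98*exp(14/5)/25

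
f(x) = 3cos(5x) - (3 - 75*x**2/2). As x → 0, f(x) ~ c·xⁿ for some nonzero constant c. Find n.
4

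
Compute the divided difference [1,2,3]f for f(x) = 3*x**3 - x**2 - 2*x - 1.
17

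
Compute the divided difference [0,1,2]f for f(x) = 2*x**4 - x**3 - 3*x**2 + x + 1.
8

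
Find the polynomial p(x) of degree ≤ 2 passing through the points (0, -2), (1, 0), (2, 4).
x**2 + x - 2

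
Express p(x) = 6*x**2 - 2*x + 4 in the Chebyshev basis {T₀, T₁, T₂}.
(7)T₀ + (-2)T₁ + (3)T₂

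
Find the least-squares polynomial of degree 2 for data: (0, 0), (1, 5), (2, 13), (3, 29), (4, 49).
8/35 + (47/35)x + (19/7)x²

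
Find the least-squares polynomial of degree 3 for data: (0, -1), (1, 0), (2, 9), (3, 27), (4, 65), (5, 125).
-10/9 + (86/189)x + (47/252)x² + (103/108)x³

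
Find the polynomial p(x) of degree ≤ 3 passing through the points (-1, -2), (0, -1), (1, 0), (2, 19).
3*x**3 - 2*x - 1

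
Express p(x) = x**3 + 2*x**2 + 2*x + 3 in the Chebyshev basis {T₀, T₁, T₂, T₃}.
(4)T₀ + (11/4)T₁ + T₂ + (1/4)T₃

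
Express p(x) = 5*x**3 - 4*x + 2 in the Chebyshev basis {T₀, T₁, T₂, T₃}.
(2)T₀ + (-1/4)T₁ + (5/4)T₃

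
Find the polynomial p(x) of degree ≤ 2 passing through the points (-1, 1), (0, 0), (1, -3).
-x**2 - 2*x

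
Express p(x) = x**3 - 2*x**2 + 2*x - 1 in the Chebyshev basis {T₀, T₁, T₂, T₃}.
(-2)T₀ + (11/4)T₁ - T₂ + (1/4)T₃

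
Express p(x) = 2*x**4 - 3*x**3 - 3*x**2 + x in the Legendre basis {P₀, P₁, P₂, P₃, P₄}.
(-3/5)P₀ + (-4/5)P₁ + (-6/7)P₂ + (-6/5)P₃ + (16/35)P₄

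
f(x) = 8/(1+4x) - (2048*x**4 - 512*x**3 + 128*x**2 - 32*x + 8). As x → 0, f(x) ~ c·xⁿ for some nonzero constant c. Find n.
5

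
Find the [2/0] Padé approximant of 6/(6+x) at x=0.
x**2/36 - x/6 + 1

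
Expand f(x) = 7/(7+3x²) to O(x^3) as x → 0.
1 - 3*x**2/7 + O(x**3)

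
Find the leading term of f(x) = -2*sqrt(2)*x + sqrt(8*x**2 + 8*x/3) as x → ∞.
sqrt(2)/3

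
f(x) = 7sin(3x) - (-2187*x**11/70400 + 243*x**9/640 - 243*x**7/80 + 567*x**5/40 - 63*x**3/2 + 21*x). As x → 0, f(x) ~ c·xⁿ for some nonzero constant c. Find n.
13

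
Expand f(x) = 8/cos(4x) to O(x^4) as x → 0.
8 + 64*x**2 + O(x**4)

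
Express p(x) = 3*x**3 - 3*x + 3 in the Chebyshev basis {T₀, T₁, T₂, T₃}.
(3)T₀ + (-3/4)T₁ + (3/4)T₃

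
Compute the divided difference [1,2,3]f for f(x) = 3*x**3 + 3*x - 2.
18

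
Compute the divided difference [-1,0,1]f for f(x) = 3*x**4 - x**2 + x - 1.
2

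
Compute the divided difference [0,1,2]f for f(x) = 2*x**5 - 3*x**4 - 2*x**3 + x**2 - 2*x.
4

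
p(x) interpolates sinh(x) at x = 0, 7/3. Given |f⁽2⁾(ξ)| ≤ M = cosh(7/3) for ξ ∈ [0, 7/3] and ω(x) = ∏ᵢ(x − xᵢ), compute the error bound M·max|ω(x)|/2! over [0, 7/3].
49*cosh(7/3)/72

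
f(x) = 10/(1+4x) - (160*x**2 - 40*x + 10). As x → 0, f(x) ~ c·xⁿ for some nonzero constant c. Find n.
3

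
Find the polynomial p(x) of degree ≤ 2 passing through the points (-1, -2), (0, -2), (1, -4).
-x**2 - x - 2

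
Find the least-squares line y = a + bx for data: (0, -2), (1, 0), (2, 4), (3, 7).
a = -12/5, b = 31/10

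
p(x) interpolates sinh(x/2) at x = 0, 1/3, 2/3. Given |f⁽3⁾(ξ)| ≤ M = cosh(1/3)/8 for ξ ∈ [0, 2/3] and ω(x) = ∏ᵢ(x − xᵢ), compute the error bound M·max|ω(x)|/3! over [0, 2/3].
sqrt(3)*cosh(1/3)/5832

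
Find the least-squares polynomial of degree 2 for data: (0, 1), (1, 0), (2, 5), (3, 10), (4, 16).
2/5 + x²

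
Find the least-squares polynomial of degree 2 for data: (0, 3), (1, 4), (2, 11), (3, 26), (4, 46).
104/35 + (-82/35)x + (23/7)x²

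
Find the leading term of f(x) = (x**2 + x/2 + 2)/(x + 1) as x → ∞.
x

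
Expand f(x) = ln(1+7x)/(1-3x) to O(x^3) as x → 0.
7*x - 7*x**2/2 + O(x**3)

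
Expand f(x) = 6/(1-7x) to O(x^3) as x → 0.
6 + 42*x + 294*x**2 + O(x**3)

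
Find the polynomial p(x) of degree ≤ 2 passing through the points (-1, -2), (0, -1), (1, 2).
x**2 + 2*x - 1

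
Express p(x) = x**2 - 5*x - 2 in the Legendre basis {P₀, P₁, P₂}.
(-5/3)P₀ + (-5)P₁ + (2/3)P₂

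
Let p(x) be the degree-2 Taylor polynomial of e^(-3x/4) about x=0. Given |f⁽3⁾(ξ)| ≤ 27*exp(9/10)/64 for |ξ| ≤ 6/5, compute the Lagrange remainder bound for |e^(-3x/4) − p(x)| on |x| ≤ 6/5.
243*exp(9/10)/2000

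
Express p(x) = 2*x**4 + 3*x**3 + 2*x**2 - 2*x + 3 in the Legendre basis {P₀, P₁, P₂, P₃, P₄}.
(61/15)P₀ + (-1/5)P₁ + (52/21)P₂ + (6/5)P₃ + (16/35)P₄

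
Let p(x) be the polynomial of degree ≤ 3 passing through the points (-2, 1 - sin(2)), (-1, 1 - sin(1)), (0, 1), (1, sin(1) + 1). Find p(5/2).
-15*sin(1)/8 + 1 + 35*sin(2)/16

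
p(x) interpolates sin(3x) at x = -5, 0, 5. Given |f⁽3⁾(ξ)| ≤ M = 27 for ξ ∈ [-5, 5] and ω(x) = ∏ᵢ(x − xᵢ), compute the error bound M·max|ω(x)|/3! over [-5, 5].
125*sqrt(3)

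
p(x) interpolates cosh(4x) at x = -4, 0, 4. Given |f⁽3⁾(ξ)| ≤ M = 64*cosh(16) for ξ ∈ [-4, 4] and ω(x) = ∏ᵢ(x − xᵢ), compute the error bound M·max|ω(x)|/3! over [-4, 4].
4096*sqrt(3)*cosh(16)/27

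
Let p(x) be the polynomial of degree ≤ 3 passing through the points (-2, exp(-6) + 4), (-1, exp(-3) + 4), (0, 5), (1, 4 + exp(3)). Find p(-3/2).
(5 + 15*exp(3) + (exp(3) + 59)*exp(6))*exp(-6)/16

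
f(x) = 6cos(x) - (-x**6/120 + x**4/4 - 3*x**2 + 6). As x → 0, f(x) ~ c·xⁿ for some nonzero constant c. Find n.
8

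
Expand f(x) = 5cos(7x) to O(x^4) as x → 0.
5 - 245*x**2/2 + O(x**4)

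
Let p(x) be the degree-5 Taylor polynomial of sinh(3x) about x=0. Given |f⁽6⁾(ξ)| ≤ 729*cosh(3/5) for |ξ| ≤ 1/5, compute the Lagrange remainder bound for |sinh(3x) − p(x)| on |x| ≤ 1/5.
81*cosh(3/5)/1250000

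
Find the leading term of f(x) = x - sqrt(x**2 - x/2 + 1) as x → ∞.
1/4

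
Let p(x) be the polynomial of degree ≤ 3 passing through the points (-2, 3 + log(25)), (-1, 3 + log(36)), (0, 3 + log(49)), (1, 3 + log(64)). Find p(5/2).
3 + log(3101843146481947279097856*2**(1/4)*3**(7/8)*5**(5/8)*7**(3/8)/598691348064270045003125)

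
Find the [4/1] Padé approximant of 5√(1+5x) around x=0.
(1875*x**4/128 - 125*x**3/8 + 225*x**2/8 + 30*x + 5)/(7*x/2 + 1)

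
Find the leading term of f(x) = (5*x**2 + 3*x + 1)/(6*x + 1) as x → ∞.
5*x/6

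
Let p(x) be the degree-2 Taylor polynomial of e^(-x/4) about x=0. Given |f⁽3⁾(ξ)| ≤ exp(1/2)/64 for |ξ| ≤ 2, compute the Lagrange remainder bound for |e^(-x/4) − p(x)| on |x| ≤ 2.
exp(1/2)/48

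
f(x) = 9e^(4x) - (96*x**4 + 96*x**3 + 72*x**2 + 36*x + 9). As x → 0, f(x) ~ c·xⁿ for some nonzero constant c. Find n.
5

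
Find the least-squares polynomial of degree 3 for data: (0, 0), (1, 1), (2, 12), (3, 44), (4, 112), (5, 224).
4/63 + (-79/378)x + (-239/252)x² + (215/108)x³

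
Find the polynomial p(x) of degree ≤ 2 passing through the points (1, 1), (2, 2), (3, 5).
x**2 - 2*x + 2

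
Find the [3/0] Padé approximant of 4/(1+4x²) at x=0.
4 - 16*x**2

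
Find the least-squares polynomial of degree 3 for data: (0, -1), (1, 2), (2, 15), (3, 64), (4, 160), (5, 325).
-95/126 + (125/108)x + (-601/252)x² + (82/27)x³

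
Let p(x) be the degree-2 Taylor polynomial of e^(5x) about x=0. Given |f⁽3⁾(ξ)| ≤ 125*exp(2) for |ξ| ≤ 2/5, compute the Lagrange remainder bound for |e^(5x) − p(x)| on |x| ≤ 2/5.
4*exp(2)/3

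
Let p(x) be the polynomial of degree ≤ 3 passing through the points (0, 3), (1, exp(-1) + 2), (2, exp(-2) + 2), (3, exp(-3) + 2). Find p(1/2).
(-5*e + 1 + 15*exp(2) + 37*exp(3))*exp(-3)/16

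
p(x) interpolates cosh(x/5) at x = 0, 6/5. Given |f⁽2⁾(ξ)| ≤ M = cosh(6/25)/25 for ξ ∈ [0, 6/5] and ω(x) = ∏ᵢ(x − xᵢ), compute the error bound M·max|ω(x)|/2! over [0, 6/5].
9*cosh(6/25)/1250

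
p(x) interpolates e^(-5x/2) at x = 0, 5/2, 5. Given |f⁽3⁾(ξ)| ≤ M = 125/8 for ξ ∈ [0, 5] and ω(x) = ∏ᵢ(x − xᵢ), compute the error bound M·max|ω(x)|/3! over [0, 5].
15625*sqrt(3)/1728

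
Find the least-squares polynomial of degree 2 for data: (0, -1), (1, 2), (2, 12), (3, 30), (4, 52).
-43/35 + (9/35)x + (23/7)x²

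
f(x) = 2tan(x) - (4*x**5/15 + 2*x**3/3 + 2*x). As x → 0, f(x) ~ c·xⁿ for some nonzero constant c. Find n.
7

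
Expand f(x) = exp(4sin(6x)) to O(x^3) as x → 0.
1 + 24*x + 288*x**2 + O(x**3)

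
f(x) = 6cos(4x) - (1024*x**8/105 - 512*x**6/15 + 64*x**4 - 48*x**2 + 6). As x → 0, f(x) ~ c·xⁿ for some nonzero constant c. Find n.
10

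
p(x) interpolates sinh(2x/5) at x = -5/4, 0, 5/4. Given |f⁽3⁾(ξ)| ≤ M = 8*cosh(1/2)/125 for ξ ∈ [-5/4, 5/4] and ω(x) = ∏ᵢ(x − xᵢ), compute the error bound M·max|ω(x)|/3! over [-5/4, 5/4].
sqrt(3)*cosh(1/2)/216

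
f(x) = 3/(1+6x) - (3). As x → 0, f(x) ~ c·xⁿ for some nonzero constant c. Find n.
1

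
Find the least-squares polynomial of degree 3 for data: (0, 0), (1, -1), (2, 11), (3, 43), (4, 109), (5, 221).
-3/14 + (-131/84)x + (-3/7)x² + (23/12)x³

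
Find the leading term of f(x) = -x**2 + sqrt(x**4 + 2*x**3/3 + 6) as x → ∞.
x/3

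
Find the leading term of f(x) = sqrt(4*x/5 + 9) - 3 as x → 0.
2*x/15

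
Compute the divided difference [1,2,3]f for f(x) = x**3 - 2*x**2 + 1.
4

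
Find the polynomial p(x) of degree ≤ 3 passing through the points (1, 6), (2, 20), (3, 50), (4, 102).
x**3 + 2*x**2 + x + 2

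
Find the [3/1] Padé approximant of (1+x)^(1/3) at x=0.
(-x**3/81 + x**2/9 + x + 1)/(2*x/3 + 1)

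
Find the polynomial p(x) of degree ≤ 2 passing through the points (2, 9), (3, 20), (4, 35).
2*x**2 + x - 1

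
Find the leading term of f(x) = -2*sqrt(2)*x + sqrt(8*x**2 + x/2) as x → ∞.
sqrt(2)/16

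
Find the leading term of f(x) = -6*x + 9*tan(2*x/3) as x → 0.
8*x**3/9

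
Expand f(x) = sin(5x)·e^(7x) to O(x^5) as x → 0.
5*x + 35*x**2 + 305*x**3/3 + 140*x**4 + O(x**5)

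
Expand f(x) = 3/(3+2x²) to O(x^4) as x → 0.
1 - 2*x**2/3 + O(x**4)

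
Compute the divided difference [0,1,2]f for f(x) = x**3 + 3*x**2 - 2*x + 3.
6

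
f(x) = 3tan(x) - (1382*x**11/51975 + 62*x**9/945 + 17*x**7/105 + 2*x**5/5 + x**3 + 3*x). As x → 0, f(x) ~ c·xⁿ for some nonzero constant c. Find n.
13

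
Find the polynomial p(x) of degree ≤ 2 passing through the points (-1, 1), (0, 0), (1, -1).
-x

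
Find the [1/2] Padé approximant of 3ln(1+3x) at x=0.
9*x/(-3*x**2/4 + 3*x/2 + 1)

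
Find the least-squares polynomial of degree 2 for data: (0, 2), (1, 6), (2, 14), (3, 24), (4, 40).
74/35 + (69/35)x + (13/7)x²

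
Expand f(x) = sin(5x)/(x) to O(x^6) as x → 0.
5 - 125*x**2/6 + 625*x**4/24 + O(x**6)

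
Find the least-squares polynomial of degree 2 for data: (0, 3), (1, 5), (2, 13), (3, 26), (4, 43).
14/5 + (1/10)x + (5/2)x²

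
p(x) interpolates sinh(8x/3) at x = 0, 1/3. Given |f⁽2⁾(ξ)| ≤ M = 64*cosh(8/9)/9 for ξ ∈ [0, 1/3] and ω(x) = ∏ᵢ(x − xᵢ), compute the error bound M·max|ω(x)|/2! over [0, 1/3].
8*cosh(8/9)/81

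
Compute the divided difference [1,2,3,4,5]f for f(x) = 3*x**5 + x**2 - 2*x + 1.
45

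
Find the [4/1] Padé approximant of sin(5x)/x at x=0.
625*x**4/24 - 125*x**2/6 + 5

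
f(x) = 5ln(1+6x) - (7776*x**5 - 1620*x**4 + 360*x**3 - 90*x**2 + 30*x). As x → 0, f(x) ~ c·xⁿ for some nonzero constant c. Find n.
6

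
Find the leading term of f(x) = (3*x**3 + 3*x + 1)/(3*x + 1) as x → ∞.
x**2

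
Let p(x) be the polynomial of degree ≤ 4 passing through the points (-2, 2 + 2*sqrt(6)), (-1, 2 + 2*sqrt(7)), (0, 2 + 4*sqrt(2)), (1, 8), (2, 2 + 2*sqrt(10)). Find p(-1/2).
-5*sqrt(6)/64 + 3*sqrt(10)/64 + 17/16 + 15*sqrt(7)/16 + 45*sqrt(2)/16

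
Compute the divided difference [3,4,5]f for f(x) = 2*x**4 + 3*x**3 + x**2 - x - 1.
231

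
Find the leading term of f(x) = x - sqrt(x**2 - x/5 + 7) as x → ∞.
1/10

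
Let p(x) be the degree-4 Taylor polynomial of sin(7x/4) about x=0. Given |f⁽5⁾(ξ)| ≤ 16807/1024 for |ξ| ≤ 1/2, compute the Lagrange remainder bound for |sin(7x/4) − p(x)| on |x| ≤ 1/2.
16807/3932160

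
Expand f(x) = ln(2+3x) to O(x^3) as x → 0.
log(2) + 3*x/2 - 9*x**2/8 + O(x**3)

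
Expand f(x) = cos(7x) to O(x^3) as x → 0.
1 - 49*x**2/2 + O(x**3)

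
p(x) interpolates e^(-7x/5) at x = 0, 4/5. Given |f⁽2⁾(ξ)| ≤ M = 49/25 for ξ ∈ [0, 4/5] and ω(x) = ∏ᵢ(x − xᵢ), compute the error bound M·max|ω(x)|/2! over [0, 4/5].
98/625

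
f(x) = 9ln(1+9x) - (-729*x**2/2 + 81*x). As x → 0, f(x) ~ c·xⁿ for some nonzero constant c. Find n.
3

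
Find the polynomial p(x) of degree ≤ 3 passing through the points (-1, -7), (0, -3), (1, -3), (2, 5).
2*x**3 - 2*x**2 - 3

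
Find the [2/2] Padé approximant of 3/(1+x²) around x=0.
3/(x**2 + 1)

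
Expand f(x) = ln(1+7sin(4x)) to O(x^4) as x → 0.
28*x - 392*x**2 + 21728*x**3/3 + O(x**4)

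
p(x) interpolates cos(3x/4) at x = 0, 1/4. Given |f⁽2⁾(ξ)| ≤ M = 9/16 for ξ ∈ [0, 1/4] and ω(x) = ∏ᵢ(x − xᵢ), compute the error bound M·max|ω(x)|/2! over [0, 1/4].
9/2048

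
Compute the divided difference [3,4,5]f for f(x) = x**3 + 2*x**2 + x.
14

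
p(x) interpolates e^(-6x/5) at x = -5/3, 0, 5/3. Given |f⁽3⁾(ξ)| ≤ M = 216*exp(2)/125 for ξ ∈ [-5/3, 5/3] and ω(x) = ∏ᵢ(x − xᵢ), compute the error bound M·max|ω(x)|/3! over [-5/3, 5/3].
8*sqrt(3)*exp(2)/27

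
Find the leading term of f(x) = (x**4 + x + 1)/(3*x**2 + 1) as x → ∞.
x**2/3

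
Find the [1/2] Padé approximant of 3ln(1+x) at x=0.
3*x/(-x**2/12 + x/2 + 1)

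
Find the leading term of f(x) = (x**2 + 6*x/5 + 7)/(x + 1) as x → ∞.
x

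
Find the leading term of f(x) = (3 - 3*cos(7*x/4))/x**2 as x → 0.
147/32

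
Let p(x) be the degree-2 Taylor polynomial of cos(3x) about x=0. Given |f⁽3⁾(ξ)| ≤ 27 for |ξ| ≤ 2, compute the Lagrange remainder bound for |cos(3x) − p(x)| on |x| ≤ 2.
36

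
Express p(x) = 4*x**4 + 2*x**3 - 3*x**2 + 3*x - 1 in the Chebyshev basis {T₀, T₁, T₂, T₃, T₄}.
-T₀ + (9/2)T₁ + (1/2)T₂ + (1/2)T₃ + (1/2)T₄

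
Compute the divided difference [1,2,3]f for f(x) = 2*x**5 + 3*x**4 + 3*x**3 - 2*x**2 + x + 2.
271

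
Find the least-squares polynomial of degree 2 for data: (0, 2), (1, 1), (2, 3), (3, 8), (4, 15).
67/35 + (-149/70)x + (19/14)x²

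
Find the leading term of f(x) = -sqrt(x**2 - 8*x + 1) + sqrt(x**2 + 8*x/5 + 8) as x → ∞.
24/5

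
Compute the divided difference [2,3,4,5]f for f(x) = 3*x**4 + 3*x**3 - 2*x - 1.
45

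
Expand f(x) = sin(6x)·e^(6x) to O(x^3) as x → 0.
6*x + 36*x**2 + O(x**3)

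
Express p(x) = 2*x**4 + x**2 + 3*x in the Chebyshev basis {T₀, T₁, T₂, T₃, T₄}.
(5/4)T₀ + (3)T₁ + (3/2)T₂ + (1/4)T₄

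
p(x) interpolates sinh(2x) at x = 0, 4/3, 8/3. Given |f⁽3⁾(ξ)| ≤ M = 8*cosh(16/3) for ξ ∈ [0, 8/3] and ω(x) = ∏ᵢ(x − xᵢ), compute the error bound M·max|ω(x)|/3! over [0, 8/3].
512*sqrt(3)*cosh(16/3)/729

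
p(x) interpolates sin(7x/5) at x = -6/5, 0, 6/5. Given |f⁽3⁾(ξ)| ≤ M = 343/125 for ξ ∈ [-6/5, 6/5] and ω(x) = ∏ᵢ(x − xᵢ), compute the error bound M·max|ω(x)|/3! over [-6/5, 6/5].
2744*sqrt(3)/15625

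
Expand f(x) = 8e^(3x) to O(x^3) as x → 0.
8 + 24*x + 36*x**2 + O(x**3)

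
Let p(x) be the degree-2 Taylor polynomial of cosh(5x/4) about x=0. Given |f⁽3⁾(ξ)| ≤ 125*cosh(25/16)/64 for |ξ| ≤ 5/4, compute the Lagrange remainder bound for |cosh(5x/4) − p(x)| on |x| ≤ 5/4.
15625*cosh(25/16)/24576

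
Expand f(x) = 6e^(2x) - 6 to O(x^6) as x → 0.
12*x + 12*x**2 + 8*x**3 + 4*x**4 + 8*x**5/5 + O(x**6)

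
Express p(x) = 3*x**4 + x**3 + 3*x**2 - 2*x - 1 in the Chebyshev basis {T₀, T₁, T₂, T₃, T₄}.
(13/8)T₀ + (-5/4)T₁ + (3)T₂ + (1/4)T₃ + (3/8)T₄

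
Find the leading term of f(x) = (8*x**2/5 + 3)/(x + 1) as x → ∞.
8*x/5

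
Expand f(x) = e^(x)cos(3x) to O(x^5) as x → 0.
1 + x - 4*x**2 - 13*x**3/3 + 7*x**4/6 + O(x**5)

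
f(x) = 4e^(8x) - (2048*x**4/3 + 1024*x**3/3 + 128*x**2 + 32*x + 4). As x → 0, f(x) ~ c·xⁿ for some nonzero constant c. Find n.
5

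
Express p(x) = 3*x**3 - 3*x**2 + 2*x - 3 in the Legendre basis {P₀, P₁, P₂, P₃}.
(-4)P₀ + (19/5)P₁ + (-2)P₂ + (6/5)P₃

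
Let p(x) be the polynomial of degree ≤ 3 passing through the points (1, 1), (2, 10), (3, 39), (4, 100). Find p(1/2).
1/4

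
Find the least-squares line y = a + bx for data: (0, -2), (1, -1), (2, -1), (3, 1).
a = -21/10, b = 9/10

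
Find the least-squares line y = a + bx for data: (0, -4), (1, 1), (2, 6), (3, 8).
a = -17/5, b = 41/10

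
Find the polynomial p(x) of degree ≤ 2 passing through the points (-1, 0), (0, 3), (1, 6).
3*x + 3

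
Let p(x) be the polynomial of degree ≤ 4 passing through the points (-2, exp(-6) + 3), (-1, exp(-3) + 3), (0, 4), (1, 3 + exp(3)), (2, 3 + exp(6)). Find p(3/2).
(-5 + 28*exp(3) + (314 + 140*exp(3) + 35*exp(6))*exp(6))*exp(-6)/128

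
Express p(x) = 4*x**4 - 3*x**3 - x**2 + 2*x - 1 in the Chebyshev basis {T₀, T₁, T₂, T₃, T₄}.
(-1/4)T₁ + (3/2)T₂ + (-3/4)T₃ + (1/2)T₄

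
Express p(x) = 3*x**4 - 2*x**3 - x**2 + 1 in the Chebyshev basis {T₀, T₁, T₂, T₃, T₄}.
(13/8)T₀ + (-3/2)T₁ + T₂ + (-1/2)T₃ + (3/8)T₄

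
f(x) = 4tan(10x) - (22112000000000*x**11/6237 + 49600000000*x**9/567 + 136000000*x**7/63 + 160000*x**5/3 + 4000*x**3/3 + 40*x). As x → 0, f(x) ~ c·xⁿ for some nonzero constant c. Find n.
13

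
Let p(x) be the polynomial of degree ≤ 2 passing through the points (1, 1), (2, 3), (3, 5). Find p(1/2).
0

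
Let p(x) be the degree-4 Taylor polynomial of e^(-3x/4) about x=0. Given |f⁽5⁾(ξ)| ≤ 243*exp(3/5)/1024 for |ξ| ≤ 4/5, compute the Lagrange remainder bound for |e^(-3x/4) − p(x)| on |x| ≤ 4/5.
81*exp(3/5)/125000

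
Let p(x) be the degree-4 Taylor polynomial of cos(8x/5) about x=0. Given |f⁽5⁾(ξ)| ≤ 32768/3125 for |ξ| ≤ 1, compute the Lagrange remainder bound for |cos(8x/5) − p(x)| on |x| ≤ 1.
4096/46875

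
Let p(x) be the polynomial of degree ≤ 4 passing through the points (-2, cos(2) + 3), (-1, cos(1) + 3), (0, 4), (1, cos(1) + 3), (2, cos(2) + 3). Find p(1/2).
-cos(2)/64 + 5*cos(1)/16 + 237/64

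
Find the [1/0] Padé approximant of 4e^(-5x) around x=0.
4 - 20*x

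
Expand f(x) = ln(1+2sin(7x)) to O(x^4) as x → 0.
14*x - 98*x**2 + 2401*x**3/3 + O(x**4)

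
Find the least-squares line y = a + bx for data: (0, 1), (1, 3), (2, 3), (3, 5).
a = 6/5, b = 6/5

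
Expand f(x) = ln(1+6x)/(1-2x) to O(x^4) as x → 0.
6*x - 6*x**2 + 60*x**3 + O(x**4)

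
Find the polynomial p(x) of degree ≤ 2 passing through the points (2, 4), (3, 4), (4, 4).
4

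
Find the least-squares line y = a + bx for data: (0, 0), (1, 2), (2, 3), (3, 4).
a = 3/10, b = 13/10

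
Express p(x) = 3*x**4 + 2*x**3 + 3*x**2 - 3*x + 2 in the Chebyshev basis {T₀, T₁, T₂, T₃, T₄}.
(37/8)T₀ + (-3/2)T₁ + (3)T₂ + (1/2)T₃ + (3/8)T₄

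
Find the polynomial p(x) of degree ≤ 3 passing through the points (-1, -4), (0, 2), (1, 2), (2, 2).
x**3 - 3*x**2 + 2*x + 2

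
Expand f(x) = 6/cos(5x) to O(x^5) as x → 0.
6 + 75*x**2 + 3125*x**4/4 + O(x**5)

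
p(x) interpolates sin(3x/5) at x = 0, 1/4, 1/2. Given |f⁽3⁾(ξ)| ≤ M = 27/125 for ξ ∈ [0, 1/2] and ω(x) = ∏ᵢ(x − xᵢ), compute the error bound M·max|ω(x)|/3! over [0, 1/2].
sqrt(3)/8000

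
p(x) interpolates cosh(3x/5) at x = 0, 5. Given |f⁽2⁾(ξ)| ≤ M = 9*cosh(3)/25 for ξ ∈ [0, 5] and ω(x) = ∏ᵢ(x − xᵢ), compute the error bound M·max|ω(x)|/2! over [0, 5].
9*cosh(3)/8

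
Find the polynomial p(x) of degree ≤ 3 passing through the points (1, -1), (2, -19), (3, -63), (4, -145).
-2*x**3 - x**2 - x + 3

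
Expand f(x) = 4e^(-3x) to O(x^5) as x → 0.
4 - 12*x + 18*x**2 - 18*x**3 + 27*x**4/2 + O(x**5)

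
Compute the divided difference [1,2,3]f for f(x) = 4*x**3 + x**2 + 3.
25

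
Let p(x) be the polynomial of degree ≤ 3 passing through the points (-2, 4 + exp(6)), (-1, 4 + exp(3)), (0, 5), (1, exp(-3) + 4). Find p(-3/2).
(1 + (59 + 15*exp(3) + 5*exp(6))*exp(3))*exp(-3)/16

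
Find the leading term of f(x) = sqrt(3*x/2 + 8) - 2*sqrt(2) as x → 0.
3*sqrt(2)*x/16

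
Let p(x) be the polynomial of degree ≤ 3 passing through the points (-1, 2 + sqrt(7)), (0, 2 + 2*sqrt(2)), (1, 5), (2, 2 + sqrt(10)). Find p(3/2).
-5*sqrt(2)/8 + sqrt(7)/16 + 5*sqrt(10)/16 + 77/16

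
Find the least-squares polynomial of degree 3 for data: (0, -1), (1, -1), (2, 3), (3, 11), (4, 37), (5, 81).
-10/9 + (103/54)x + (-41/18)x² + (28/27)x³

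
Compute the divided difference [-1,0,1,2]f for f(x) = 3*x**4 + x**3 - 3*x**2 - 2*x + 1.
7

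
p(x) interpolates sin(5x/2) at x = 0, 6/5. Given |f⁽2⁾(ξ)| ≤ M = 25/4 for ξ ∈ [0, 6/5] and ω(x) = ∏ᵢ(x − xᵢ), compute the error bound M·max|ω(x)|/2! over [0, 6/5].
9/8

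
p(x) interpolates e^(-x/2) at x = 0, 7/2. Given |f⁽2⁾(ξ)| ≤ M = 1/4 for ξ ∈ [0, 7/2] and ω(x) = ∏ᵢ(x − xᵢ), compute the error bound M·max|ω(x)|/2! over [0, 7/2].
49/128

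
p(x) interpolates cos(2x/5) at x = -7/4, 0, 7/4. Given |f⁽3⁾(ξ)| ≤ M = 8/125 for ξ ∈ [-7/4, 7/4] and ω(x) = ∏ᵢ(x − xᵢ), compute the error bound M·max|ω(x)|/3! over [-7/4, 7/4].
343*sqrt(3)/27000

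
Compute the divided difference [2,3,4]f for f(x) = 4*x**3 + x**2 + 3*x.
37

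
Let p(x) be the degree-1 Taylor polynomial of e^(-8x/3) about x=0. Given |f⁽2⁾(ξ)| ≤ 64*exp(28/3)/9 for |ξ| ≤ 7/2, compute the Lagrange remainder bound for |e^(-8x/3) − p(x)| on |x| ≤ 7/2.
392*exp(28/3)/9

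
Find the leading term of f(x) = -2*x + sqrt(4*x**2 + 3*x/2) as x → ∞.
3/8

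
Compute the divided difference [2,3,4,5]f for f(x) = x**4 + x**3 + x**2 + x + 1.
15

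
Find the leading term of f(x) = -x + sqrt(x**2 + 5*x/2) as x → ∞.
5/4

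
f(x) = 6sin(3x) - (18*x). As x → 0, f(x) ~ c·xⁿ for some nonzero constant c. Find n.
3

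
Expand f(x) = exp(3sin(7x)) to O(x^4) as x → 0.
1 + 21*x + 441*x**2/2 + 1372*x**3 + O(x**4)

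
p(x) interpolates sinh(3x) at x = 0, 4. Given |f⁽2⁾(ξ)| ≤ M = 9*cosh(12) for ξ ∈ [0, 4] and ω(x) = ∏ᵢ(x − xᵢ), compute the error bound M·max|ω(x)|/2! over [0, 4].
18*cosh(12)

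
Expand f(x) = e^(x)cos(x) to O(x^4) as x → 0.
1 + x - x**3/3 + O(x**4)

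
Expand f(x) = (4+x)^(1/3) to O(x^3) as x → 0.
2**(2/3) + 2**(2/3)*x/12 - 2**(2/3)*x**2/144 + O(x**3)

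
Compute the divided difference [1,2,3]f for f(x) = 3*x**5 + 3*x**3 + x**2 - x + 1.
289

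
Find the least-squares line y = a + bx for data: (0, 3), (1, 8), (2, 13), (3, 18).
a = 3, b = 5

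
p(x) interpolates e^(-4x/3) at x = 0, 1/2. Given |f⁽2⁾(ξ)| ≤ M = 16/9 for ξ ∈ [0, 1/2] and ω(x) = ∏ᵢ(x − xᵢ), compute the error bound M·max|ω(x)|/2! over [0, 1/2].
1/18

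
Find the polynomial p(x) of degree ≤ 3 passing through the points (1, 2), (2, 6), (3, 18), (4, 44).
x**3 - 2*x**2 + 3*x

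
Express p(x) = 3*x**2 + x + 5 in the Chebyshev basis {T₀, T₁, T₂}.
(13/2)T₀ + T₁ + (3/2)T₂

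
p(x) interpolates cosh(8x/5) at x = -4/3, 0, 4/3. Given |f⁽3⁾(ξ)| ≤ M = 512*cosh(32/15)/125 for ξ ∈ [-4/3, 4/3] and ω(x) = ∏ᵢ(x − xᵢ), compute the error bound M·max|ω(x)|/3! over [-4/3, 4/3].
32768*sqrt(3)*cosh(32/15)/91125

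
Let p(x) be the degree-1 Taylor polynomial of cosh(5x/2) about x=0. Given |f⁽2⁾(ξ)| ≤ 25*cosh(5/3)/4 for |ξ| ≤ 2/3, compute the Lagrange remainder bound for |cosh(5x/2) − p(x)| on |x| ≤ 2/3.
25*cosh(5/3)/18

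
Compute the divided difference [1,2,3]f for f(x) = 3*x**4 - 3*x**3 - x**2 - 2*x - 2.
56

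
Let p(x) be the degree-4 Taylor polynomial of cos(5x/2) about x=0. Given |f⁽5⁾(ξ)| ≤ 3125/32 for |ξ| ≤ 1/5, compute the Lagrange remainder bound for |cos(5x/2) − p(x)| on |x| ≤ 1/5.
1/3840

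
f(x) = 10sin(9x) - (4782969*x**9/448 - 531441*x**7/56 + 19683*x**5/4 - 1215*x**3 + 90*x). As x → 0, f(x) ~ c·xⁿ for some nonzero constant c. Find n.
11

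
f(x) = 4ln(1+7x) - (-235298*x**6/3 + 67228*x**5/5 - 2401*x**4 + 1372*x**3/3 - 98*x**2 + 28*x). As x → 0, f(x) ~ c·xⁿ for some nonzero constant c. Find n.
7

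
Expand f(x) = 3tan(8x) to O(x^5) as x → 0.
24*x + 512*x**3 + O(x**5)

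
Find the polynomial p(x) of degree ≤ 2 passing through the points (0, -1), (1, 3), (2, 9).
x**2 + 3*x - 1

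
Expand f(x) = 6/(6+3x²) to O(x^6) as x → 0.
1 - x**2/2 + x**4/4 + O(x**6)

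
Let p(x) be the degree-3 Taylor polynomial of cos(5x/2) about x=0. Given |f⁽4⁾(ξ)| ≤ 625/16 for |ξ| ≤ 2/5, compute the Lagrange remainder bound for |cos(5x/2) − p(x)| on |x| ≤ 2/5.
1/24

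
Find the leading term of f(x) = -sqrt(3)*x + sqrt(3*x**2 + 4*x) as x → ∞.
2*sqrt(3)/3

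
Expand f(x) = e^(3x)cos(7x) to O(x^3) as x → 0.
1 + 3*x - 20*x**2 + O(x**3)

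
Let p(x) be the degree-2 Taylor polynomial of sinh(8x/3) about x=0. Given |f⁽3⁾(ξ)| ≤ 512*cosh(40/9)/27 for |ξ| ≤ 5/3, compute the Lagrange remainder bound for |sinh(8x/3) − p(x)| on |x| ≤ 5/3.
32000*cosh(40/9)/2187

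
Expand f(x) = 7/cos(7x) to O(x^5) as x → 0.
7 + 343*x**2/2 + 84035*x**4/24 + O(x**5)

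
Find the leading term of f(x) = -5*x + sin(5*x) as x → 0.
-125*x**3/6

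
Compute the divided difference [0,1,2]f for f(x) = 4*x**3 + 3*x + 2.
12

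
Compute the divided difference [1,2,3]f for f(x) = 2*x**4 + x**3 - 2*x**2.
54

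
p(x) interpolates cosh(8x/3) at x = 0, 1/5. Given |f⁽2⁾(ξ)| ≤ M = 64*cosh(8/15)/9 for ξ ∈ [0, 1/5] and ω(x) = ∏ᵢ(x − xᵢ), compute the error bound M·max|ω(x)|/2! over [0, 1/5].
8*cosh(8/15)/225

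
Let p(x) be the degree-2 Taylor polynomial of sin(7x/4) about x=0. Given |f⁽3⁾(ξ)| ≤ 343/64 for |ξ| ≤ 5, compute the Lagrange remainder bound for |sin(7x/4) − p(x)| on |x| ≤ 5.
42875/384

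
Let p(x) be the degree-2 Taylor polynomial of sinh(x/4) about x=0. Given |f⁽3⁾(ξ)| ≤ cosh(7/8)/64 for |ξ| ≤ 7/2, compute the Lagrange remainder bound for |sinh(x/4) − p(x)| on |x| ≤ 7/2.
343*cosh(7/8)/3072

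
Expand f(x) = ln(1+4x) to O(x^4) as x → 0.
4*x - 8*x**2 + 64*x**3/3 + O(x**4)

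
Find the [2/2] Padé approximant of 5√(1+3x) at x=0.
(225*x**2/16 + 75*x/4 + 5)/(9*x**2/16 + 9*x/4 + 1)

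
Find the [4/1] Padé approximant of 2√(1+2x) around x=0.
(3*x**4/20 - 2*x**3/5 + 9*x**2/5 + 24*x/5 + 2)/(7*x/5 + 1)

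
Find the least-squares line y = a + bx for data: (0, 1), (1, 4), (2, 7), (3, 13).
a = 2/5, b = 39/10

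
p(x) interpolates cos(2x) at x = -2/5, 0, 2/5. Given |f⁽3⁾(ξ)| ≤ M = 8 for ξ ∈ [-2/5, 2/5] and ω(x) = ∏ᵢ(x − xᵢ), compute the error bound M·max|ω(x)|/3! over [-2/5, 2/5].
64*sqrt(3)/3375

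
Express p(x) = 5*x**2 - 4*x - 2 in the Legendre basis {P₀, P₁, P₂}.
(-1/3)P₀ + (-4)P₁ + (10/3)P₂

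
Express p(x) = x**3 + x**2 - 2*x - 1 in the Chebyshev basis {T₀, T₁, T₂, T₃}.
(-1/2)T₀ + (-5/4)T₁ + (1/2)T₂ + (1/4)T₃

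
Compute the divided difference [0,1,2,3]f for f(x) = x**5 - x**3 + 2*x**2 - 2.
24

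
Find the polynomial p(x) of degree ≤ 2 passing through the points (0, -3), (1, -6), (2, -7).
x**2 - 4*x - 3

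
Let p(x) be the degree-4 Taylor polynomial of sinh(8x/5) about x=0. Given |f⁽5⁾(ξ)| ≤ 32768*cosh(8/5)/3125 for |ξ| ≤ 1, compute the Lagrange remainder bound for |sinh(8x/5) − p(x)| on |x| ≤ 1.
4096*cosh(8/5)/46875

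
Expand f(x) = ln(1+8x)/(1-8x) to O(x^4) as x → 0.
8*x + 32*x**2 + 1280*x**3/3 + O(x**4)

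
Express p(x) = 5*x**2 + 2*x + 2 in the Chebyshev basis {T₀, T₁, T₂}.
(9/2)T₀ + (2)T₁ + (5/2)T₂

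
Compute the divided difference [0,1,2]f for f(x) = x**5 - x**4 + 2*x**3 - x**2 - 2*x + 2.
13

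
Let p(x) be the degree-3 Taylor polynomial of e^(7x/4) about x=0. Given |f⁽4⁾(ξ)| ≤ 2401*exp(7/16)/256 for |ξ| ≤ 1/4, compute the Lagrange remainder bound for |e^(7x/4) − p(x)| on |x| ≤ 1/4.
2401*exp(7/16)/1572864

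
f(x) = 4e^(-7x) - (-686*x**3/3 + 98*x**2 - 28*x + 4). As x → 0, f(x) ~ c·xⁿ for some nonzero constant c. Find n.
4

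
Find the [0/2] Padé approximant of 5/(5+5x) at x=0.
1/(x + 1)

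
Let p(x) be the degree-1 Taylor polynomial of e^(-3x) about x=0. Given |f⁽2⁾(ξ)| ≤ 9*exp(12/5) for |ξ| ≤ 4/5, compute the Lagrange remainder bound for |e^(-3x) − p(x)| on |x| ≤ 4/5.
72*exp(12/5)/25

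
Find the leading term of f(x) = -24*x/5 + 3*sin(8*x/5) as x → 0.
-256*x**3/125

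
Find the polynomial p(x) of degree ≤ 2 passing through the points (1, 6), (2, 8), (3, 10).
2*x + 4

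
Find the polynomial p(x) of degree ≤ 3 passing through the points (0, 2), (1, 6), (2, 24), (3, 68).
2*x**3 + x**2 + x + 2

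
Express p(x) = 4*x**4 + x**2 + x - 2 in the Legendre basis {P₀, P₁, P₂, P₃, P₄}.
(-13/15)P₀ + P₁ + (62/21)P₂ + (32/35)P₄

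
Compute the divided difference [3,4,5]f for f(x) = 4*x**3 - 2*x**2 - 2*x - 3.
46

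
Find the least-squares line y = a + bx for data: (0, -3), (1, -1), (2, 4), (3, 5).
a = -31/10, b = 29/10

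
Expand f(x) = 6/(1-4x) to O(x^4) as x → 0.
6 + 24*x + 96*x**2 + 384*x**3 + O(x**4)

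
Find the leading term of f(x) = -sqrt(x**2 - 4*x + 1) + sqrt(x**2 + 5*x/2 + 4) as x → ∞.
13/4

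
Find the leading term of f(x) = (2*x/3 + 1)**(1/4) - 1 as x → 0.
x/6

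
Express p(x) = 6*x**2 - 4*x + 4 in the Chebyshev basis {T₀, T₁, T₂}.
(7)T₀ + (-4)T₁ + (3)T₂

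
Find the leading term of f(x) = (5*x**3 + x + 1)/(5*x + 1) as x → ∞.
x**2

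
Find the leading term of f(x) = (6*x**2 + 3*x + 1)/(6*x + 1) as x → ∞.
x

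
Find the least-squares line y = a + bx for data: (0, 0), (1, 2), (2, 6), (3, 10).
a = -3/5, b = 17/5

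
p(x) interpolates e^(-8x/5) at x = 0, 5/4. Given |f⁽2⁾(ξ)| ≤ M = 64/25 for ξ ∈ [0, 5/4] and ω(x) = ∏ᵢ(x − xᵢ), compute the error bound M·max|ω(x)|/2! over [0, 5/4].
1/2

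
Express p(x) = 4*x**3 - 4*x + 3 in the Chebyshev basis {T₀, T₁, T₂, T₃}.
(3)T₀ - T₁ + T₃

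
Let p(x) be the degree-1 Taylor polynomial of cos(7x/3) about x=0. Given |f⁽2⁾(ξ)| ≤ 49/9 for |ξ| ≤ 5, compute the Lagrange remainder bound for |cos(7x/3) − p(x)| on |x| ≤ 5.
1225/18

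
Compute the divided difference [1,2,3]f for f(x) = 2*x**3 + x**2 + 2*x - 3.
13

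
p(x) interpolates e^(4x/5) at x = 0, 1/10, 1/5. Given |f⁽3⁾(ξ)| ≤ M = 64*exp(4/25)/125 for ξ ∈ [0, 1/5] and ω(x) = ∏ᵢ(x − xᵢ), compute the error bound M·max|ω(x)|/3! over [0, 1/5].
8*sqrt(3)*exp(4/25)/421875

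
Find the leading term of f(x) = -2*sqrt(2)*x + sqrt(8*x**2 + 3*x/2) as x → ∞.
3*sqrt(2)/16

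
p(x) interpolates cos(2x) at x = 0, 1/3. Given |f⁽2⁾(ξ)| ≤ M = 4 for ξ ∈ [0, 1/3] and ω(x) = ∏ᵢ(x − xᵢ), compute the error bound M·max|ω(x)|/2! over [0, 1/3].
1/18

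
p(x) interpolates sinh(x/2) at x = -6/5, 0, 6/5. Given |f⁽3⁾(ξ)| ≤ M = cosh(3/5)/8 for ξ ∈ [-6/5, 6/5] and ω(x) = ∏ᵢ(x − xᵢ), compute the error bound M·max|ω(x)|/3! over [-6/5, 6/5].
sqrt(3)*cosh(3/5)/125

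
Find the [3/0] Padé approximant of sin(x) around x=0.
-x**3/6 + x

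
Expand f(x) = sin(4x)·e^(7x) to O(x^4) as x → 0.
4*x + 28*x**2 + 262*x**3/3 + O(x**4)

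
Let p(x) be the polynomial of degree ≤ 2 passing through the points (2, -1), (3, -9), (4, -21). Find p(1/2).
7/2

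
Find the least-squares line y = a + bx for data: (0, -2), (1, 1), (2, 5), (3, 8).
a = -21/10, b = 17/5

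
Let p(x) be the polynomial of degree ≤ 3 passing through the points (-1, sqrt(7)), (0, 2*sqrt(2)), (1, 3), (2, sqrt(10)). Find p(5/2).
-105/16 - 5*sqrt(7)/16 + 21*sqrt(2)/8 + 35*sqrt(10)/16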